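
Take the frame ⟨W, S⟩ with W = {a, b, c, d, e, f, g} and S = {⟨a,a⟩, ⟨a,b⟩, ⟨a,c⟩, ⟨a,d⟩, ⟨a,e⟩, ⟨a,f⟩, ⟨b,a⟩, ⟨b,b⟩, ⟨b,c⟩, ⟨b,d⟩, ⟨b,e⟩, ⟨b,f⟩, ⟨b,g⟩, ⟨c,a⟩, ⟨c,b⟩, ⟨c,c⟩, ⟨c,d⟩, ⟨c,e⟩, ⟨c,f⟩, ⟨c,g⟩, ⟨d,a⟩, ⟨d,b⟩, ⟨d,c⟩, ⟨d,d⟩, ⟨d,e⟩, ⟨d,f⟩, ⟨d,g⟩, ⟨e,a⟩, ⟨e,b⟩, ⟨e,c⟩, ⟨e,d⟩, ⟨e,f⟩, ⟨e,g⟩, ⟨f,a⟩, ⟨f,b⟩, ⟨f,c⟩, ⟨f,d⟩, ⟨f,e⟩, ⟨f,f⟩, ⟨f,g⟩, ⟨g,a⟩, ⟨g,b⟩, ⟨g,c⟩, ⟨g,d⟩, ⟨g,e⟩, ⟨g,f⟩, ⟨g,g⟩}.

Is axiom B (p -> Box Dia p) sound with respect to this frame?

No

Axiom B corresponds to the accessibility relation being symmetric.
Symmetric: no — g S a but not a S g.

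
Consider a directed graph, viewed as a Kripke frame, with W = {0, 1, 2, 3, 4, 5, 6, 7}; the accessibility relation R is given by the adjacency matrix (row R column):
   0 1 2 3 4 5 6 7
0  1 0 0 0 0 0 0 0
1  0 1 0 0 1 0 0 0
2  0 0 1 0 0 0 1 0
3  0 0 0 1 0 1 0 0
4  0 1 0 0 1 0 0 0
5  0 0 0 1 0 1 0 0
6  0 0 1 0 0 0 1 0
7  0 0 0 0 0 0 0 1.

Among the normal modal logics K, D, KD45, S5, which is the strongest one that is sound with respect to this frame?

S5

Serial (axiom D): yes — every world has a successor (e.g. 0 R 0).
Euclidean (axiom 5): yes — any two successors of a common world are R-related.
Transitive (axiom 4): yes — every two-step R-path is closed by a direct edge.
Reflexive (axiom T): yes — every world is R-related to itself.
So F validates K, D, KD45, S5. The strongest is S5.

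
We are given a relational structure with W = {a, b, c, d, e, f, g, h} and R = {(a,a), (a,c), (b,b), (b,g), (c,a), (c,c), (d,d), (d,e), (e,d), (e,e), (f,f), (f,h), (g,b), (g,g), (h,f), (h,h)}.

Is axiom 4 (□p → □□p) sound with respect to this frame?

Axiom 4 corresponds to the accessibility relation being transitive.
Transitive: yes — every two-step R-path is closed by a direct edge.

Yes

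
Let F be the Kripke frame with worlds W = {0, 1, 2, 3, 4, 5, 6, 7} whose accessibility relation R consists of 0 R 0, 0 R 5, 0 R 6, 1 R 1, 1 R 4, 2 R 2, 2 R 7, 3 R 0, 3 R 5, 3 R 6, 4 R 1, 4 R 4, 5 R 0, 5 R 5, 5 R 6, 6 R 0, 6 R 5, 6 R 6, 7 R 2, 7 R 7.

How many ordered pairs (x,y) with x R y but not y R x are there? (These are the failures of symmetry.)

Enumerating: (3,0), (3,5), (3,6).

3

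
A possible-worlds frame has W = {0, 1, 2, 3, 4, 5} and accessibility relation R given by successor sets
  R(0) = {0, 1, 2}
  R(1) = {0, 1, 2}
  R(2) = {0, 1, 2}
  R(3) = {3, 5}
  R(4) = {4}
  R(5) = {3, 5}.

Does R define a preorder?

Reflexive: yes — every world is R-related to itself.
Transitive: yes — every two-step R-path is closed by a direct edge.
So R is a preorder.

Yes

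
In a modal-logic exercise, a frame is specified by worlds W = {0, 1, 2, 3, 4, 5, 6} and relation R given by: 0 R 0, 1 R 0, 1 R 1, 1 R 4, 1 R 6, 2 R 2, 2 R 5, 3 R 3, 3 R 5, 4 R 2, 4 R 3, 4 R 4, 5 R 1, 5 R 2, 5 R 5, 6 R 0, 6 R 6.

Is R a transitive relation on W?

Transitive: no — 1 R 4 and 4 R 2, but not 1 R 2.

No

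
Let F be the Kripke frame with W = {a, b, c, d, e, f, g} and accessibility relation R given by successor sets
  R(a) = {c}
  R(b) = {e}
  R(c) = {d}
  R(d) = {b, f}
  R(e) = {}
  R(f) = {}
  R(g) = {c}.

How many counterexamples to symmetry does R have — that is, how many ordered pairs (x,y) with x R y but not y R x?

6

Enumerating: (a,c), (b,e), (c,d), (d,b), (d,f), (g,c).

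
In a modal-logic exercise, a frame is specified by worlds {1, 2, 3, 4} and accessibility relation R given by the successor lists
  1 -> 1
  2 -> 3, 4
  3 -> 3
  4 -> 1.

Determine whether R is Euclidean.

No

Euclidean: no — 2 R 3 and 2 R 4, but not 3 R 4.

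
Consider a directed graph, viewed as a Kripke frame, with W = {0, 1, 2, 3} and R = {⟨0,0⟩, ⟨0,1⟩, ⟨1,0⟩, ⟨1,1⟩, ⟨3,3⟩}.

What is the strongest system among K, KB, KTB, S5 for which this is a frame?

Symmetric (axiom B): yes — every pair in R has its reverse in R.
Reflexive (axiom T): no — 2 is not related to itself.
Euclidean (axiom 5): yes — any two successors of a common world are R-related.
So F validates K, KB; KTB would additionally require R to be reflexive. The strongest is KB.

KB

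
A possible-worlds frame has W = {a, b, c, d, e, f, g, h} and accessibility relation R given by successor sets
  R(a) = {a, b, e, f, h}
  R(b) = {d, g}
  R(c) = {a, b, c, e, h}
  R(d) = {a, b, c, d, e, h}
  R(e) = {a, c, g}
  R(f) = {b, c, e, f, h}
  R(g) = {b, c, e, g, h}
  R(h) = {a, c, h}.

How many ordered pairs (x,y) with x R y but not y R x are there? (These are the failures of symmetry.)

14

Enumerating: (a,b), (a,f), (c,a), (c,b), (d,a), (d,c), (d,e), (d,h), (f,b), (f,c), (f,e), (f,h), (g,c), (g,h).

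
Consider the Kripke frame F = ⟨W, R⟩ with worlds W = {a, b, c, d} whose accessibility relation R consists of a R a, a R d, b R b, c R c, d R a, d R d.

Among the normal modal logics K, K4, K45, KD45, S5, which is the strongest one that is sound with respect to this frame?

Transitive (axiom 4): yes — every two-step R-path is closed by a direct edge.
Euclidean (axiom 5): yes — any two successors of a common world are R-related.
Serial (axiom D): yes — every world has a successor (e.g. a R a).
Reflexive (axiom T): yes — every world is R-related to itself.
So F validates K, K4, K45, KD45, S5. The strongest is S5.

S5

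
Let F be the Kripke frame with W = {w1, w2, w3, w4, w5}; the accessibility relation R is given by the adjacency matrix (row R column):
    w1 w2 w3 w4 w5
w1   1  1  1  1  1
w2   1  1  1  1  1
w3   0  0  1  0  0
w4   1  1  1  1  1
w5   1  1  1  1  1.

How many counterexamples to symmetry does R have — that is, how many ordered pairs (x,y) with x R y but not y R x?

4

Enumerating: (w1,w3), (w2,w3), (w4,w3), (w5,w3).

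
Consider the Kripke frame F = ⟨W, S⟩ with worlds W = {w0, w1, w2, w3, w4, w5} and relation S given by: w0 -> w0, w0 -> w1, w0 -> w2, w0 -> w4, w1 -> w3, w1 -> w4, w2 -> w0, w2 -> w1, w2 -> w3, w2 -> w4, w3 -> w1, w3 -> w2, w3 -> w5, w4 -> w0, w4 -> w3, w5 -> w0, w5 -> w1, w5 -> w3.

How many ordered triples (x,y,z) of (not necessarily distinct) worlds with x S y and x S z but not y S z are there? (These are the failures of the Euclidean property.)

Enumerating: (w0,w1,w0), (w0,w1,w1), (w0,w1,w2), (w0,w2,w2), (w0,w4,w1), (w0,w4,w2), (w0,w4,w4), (w1,w3,w3), (w1,w3,w4), (w1,w4,w4), (w2,w0,w3), (w2,w1,w0), … and 21 more.
Total: 33.

33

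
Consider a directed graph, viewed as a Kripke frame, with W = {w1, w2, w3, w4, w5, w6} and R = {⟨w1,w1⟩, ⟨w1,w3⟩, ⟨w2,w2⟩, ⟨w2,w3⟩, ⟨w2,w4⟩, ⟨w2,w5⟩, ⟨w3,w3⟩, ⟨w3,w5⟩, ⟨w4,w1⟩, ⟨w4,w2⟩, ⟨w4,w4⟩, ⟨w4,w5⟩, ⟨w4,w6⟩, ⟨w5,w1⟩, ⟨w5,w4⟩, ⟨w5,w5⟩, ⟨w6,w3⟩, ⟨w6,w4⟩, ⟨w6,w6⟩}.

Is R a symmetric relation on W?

No

Symmetric: no — w1 R w3 but not w3 R w1.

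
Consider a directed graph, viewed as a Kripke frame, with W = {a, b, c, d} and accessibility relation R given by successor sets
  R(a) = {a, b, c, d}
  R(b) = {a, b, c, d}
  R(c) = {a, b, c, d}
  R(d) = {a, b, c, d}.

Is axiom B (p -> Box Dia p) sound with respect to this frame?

The schema B characterises exactly the symmetric frames.
Symmetric: yes — every pair in R has its reverse in R.

Yes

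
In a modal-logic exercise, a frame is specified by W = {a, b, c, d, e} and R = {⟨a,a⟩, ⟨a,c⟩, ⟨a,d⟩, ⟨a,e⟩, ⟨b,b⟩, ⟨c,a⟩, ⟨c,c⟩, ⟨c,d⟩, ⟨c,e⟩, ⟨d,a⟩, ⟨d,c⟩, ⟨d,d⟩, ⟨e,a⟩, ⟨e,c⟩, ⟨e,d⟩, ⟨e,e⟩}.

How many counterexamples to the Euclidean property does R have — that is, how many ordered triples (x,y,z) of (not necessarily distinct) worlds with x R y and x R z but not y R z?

Enumerating: (a,d,e), (c,d,e), (e,d,e).

3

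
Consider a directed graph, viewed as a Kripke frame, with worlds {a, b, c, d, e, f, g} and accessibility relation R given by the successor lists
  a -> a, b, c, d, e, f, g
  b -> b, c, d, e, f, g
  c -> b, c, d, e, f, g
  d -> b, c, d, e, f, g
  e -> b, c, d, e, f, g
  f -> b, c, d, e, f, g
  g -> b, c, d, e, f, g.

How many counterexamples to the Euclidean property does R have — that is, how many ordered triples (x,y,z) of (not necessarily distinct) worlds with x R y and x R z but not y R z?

6

Enumerating: (a,b,a), (a,c,a), (a,d,a), (a,e,a), (a,f,a), (a,g,a).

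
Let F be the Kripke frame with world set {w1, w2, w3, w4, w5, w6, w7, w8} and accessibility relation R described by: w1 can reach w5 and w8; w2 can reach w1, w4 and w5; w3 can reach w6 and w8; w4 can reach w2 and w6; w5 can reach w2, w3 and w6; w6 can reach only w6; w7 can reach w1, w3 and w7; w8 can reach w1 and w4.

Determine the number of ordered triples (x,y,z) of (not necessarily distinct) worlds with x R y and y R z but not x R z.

28

Enumerating: (w1,w5,w2), (w1,w5,w3), (w1,w5,w6), (w1,w8,w1), (w1,w8,w4), (w2,w1,w8), (w2,w4,w2), (w2,w4,w6), (w2,w5,w2), (w2,w5,w3), (w2,w5,w6), (w3,w8,w1), … and 16 more.
Total: 28.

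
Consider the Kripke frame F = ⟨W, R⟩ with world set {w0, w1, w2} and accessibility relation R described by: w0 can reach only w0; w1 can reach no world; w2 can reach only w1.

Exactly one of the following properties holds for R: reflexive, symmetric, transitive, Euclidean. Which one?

transitive

Reflexive: no — w1 is not related to itself.
Symmetric: no — w2 R w1 but not w1 R w2.
Transitive: yes — every two-step R-path is closed by a direct edge.
Euclidean: no — w2 R w1 and w2 R w1, but not w1 R w1.
Only transitive holds.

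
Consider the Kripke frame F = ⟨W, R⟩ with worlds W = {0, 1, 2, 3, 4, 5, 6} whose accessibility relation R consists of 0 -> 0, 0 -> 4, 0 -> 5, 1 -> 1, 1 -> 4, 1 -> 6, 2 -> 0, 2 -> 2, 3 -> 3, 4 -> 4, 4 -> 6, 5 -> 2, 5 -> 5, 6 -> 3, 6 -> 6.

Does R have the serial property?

Serial: yes — every world has a successor (e.g. 0 R 0).

Yes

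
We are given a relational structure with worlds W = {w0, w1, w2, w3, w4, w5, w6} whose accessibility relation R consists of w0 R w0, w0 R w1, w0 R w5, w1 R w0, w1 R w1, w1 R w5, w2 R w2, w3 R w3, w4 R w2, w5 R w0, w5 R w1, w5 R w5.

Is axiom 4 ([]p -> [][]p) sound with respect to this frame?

Yes

Axiom 4 corresponds to the accessibility relation being transitive.
Transitive: yes — every two-step R-path is closed by a direct edge.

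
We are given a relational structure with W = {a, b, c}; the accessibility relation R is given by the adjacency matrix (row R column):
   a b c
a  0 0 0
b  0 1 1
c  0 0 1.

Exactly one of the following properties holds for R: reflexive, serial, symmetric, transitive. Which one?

Reflexive: no — a is not related to itself.
Serial: no — a has no R-successor.
Symmetric: no — b R c but not c R b.
Transitive: yes — every two-step R-path is closed by a direct edge.
Only transitive holds.

transitive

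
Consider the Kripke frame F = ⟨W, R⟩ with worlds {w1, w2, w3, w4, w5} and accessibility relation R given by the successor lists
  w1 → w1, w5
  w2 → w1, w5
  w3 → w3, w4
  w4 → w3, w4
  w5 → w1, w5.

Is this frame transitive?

Yes

Transitive: yes — every two-step R-path is closed by a direct edge.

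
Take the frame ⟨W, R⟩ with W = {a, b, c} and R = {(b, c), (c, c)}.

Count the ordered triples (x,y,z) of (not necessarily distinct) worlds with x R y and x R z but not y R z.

R is Euclidean; there are no such tuples.

0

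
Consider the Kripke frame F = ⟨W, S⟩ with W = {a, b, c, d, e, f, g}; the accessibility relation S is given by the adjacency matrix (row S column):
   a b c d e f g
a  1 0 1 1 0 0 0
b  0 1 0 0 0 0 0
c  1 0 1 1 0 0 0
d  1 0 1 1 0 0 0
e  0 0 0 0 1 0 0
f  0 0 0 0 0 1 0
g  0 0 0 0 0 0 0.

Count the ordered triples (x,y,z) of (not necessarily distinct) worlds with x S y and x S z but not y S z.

S is Euclidean; there are no such tuples.

0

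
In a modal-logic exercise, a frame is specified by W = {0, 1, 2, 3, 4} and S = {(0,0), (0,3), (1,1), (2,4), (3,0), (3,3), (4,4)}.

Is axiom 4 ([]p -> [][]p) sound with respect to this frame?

Yes

The schema 4 characterises exactly the transitive frames.
Transitive: yes — every two-step S-path is closed by a direct edge.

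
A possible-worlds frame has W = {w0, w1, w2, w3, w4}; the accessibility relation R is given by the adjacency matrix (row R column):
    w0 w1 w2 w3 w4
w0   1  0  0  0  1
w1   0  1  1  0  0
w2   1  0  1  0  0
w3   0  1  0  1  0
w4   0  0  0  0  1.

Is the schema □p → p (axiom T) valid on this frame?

The schema T characterises exactly the reflexive frames.
Reflexive: yes — every world is R-related to itself.

Yes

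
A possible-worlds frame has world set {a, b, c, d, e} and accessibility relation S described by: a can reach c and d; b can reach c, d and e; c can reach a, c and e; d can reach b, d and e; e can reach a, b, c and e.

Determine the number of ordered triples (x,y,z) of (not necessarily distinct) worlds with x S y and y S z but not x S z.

15

Enumerating: (a,c,a), (a,c,e), (a,d,b), (a,d,e), (b,c,a), (b,d,b), (b,e,a), (b,e,b), (c,a,d), (c,e,b), (d,b,c), (d,e,a), (d,e,c), (e,a,d), (e,b,d).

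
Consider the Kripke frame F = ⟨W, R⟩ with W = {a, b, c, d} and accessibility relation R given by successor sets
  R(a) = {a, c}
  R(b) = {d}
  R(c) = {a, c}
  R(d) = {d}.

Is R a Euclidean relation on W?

Euclidean: yes — any two successors of a common world are R-related.

Yes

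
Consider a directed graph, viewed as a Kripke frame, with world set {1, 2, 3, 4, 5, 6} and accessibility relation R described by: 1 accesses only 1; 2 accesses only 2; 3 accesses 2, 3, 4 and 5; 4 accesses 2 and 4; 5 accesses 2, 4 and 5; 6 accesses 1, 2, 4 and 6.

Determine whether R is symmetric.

No

Symmetric: no — 3 R 2 but not 2 R 3.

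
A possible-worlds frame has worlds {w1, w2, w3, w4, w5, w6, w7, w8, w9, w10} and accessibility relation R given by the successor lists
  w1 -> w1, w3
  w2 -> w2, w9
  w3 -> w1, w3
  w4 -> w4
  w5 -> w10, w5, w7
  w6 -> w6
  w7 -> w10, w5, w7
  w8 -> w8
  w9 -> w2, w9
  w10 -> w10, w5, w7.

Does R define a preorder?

Reflexive: yes — every world is R-related to itself.
Transitive: yes — every two-step R-path is closed by a direct edge.
So R is a preorder.

Yes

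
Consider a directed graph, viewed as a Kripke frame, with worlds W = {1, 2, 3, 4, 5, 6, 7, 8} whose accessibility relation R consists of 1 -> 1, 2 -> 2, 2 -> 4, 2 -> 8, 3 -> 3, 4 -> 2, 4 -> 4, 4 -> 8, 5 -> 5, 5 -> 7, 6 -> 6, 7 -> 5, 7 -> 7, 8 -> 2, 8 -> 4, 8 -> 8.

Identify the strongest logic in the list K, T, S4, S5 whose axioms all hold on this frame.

Reflexive (axiom T): yes — every world is R-related to itself.
Transitive (axiom 4): yes — every two-step R-path is closed by a direct edge.
Euclidean (axiom 5): yes — any two successors of a common world are R-related.
So F validates K, T, S4, S5. The strongest is S5.

S5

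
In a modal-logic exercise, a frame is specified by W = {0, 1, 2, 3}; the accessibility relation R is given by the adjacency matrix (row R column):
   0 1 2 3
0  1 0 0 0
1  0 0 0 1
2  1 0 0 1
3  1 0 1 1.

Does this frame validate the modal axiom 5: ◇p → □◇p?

Axiom 5 corresponds to the accessibility relation being Euclidean.
Euclidean: no — 2 R 0 and 2 R 3, but not 0 R 3.

No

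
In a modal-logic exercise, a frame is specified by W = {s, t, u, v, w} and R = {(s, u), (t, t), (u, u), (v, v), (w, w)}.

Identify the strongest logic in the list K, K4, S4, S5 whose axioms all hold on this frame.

K4

Transitive (axiom 4): yes — every two-step R-path is closed by a direct edge.
Reflexive (axiom T): no — s is not related to itself.
Euclidean (axiom 5): yes — any two successors of a common world are R-related.
So F validates K, K4; S4 would additionally require R to be reflexive. The strongest is K4.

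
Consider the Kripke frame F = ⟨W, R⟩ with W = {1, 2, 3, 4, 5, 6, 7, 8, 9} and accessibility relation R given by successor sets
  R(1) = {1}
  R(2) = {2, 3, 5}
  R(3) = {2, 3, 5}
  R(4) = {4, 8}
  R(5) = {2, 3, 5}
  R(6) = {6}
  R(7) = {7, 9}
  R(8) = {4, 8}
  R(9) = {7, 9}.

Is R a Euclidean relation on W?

Yes

Euclidean: yes — any two successors of a common world are R-related.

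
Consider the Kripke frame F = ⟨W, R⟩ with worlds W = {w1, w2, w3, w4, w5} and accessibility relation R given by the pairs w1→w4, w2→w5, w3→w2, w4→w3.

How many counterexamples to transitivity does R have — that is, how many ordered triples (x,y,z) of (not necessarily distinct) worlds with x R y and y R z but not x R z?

3

Enumerating: (w1,w4,w3), (w3,w2,w5), (w4,w3,w2).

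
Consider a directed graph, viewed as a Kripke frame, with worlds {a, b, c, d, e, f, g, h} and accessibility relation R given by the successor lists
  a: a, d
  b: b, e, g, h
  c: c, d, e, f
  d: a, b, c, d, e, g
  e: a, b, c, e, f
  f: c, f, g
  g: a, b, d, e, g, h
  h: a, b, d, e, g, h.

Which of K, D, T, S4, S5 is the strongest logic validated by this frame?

T

Serial (axiom D): yes — every world has a successor (e.g. a R a).
Reflexive (axiom T): yes — every world is R-related to itself.
Transitive (axiom 4): no — a R d and d R b, but not a R b.
Euclidean (axiom 5): no — b R e and b R g, but not e R g.
So F validates K, D, T; S4 would additionally require R to be transitive. The strongest is T.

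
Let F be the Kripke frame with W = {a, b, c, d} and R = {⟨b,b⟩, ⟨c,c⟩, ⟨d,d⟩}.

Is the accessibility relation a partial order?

Reflexive: no — a is not related to itself.
Transitive: yes — every two-step R-path is closed by a direct edge.
Antisymmetric: yes — no distinct pair is related both ways.
So R is not a partial order.

No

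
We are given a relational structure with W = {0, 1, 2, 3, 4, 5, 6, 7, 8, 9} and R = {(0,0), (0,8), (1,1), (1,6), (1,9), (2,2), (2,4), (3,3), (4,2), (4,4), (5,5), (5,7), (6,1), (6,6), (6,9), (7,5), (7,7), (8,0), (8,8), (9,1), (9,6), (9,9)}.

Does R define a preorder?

Yes

Reflexive: yes — every world is R-related to itself.
Transitive: yes — every two-step R-path is closed by a direct edge.
So R is a preorder.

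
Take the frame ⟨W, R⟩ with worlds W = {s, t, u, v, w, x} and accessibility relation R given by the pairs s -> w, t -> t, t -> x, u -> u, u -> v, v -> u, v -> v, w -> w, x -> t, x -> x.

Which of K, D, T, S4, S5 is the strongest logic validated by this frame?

D

Serial (axiom D): yes — every world has a successor (e.g. s R w).
Reflexive (axiom T): no — s is not related to itself.
Transitive (axiom 4): yes — every two-step R-path is closed by a direct edge.
Euclidean (axiom 5): yes — any two successors of a common world are R-related.
So F validates K, D; T would additionally require R to be reflexive. The strongest is D.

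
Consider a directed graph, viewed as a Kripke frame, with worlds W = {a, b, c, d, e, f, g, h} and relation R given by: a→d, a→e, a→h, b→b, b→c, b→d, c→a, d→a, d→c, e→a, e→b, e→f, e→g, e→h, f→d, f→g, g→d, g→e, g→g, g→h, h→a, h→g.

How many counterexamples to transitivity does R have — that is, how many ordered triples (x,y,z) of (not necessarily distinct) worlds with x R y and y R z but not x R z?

39

Enumerating: (a,d,a), (a,d,c), (a,e,a), (a,e,b), (a,e,f), (a,e,g), (a,h,a), (a,h,g), (b,c,a), (b,d,a), (c,a,d), (c,a,e), … and 27 more.
Total: 39.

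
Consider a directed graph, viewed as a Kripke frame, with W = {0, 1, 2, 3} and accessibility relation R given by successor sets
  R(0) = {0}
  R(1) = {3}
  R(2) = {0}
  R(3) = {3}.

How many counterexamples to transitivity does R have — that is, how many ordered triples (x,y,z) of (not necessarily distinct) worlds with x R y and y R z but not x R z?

0

R is transitive; there are no such tuples.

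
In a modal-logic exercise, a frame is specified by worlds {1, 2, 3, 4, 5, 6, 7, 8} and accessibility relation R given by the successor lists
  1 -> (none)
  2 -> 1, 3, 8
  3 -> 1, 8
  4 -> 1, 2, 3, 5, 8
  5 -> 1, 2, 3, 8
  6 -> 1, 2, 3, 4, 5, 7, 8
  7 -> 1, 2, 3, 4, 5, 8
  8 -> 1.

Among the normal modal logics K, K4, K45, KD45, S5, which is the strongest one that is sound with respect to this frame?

Transitive (axiom 4): yes — every two-step R-path is closed by a direct edge.
Euclidean (axiom 5): no — 2 R 1 and 2 R 3, but not 1 R 3.
Serial (axiom D): no — 1 has no R-successor.
Reflexive (axiom T): no — 1 is not related to itself.
So F validates K, K4; K45 would additionally require R to be Euclidean. The strongest is K4.

K4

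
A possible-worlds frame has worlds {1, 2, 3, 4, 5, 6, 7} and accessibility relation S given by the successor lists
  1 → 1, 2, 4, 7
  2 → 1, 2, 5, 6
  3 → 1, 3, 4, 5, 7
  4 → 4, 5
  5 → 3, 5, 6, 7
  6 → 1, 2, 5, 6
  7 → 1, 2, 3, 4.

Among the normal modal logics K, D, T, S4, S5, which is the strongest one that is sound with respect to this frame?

D

Serial (axiom D): yes — every world has a successor (e.g. 1 S 1).
Reflexive (axiom T): no — 7 is not related to itself.
Transitive (axiom 4): no — 1 S 2 and 2 S 5, but not 1 S 5.
Euclidean (axiom 5): no — 1 S 2 and 1 S 4, but not 2 S 4.
So F validates K, D; T would additionally require S to be reflexive. The strongest is D.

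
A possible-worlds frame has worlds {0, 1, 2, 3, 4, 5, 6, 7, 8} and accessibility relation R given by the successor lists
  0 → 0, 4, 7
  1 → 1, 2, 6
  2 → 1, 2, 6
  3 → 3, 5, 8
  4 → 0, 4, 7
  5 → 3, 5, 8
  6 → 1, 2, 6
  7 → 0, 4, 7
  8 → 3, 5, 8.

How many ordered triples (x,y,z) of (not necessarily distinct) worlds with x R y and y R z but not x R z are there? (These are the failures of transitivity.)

0

R is transitive; there are no such tuples.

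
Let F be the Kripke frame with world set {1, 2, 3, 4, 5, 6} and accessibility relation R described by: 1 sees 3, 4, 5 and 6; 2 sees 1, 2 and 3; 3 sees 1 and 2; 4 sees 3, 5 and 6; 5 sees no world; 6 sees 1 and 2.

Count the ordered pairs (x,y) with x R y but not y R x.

Enumerating: (1,4), (1,5), (2,1), (4,3), (4,5), (4,6), (6,2).

7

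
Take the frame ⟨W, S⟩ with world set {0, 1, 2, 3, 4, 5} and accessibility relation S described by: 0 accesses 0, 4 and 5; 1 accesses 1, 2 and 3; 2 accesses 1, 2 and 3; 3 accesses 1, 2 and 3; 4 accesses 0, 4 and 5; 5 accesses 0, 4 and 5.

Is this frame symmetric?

Symmetric: yes — every pair in S has its reverse in S.

Yes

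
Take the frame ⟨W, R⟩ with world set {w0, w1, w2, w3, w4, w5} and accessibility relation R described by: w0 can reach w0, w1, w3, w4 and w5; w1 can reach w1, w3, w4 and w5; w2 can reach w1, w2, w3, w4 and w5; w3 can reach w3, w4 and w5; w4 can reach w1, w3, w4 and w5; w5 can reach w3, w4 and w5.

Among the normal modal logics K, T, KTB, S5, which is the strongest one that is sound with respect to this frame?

T

Reflexive (axiom T): yes — every world is R-related to itself.
Symmetric (axiom B): no — w0 R w1 but not w1 R w0.
Euclidean (axiom 5): no — w0 R w3 and w0 R w1, but not w3 R w1.
So F validates K, T; KTB would additionally require R to be symmetric. The strongest is T.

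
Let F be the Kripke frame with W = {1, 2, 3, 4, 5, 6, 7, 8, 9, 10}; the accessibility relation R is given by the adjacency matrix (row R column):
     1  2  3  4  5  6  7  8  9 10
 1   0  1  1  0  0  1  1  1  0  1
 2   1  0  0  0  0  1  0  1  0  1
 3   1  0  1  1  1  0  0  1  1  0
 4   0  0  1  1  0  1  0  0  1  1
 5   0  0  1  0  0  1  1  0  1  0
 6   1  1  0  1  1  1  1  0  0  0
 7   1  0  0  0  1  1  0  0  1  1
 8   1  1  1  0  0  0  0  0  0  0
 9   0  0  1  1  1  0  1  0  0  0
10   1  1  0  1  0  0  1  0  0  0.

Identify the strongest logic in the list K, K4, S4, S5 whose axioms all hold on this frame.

K

Transitive (axiom 4): no — 1 R 10 and 10 R 4, but not 1 R 4.
Reflexive (axiom T): no — 1 is not related to itself.
Euclidean (axiom 5): no — 1 R 10 and 1 R 3, but not 10 R 3.
So F validates K; K4 would additionally require R to be transitive. The strongest is K.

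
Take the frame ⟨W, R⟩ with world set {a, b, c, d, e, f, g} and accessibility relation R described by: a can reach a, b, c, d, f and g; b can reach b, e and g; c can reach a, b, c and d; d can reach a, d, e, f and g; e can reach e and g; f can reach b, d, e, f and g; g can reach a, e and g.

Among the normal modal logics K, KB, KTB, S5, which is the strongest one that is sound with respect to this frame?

Symmetric (axiom B): no — a R b but not b R a.
Reflexive (axiom T): yes — every world is R-related to itself.
Euclidean (axiom 5): no — a R b and a R c, but not b R c.
So F validates K; KB would additionally require R to be symmetric. The strongest is K.

K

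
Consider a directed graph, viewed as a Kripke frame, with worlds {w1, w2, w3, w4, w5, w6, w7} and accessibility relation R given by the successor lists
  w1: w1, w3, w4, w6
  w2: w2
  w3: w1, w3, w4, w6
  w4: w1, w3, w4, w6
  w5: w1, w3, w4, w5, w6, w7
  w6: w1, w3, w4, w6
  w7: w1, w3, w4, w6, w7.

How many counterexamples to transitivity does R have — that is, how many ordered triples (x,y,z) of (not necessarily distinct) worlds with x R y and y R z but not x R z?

R is transitive; there are no such tuples.

0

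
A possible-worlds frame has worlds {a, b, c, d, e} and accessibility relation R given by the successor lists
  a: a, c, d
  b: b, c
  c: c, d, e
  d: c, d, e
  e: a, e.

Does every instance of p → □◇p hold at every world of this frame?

The schema B characterises exactly the symmetric frames.
Symmetric: no — a R c but not c R a.

No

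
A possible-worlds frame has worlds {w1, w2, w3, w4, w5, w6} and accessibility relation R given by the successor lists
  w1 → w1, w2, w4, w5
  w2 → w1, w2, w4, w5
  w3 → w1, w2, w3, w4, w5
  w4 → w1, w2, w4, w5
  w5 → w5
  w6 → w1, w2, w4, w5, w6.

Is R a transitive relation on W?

Yes

Transitive: yes — every two-step R-path is closed by a direct edge.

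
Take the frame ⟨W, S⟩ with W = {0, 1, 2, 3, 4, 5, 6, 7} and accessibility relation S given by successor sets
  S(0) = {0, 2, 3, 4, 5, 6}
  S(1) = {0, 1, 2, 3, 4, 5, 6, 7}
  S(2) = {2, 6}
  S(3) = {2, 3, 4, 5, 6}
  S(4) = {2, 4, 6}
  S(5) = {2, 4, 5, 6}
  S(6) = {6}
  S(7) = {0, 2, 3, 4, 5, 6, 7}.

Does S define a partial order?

Reflexive: yes — every world is S-related to itself.
Transitive: yes — every two-step S-path is closed by a direct edge.
Antisymmetric: yes — no distinct pair is related both ways.
So S is a partial order.

Yes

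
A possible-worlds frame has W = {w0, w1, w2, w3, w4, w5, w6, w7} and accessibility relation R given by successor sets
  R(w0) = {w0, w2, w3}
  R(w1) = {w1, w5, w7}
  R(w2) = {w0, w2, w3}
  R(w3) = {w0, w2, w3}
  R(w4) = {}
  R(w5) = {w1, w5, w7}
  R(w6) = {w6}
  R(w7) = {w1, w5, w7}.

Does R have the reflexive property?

Reflexive: no — w4 is not related to itself.

No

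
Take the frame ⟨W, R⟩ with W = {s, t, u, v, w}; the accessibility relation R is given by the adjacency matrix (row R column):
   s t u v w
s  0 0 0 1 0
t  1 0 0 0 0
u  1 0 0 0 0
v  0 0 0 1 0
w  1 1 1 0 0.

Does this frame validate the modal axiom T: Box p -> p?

Axiom T corresponds to the accessibility relation being reflexive.
Reflexive: no — s is not related to itself.

No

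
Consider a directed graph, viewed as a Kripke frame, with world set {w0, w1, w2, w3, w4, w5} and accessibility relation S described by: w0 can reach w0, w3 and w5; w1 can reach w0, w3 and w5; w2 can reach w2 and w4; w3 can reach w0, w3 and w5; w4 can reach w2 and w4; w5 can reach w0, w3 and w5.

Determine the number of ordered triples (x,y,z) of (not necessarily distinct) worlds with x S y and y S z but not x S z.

S is transitive; there are no such tuples.

0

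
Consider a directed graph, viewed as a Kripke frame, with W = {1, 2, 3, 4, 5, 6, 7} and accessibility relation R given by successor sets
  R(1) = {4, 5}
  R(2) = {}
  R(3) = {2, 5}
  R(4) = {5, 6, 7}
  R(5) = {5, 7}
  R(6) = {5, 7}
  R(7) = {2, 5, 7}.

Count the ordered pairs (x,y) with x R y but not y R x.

10

Enumerating: (1,4), (1,5), (3,2), (3,5), (4,5), (4,6), (4,7), (6,5), (6,7), (7,2).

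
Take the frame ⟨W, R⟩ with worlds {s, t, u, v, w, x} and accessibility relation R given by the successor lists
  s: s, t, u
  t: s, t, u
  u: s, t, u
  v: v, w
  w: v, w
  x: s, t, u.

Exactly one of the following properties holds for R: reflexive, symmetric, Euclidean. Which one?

Euclidean

Reflexive: no — x is not related to itself.
Symmetric: no — x R s but not s R x.
Euclidean: yes — any two successors of a common world are R-related.
Only Euclidean holds.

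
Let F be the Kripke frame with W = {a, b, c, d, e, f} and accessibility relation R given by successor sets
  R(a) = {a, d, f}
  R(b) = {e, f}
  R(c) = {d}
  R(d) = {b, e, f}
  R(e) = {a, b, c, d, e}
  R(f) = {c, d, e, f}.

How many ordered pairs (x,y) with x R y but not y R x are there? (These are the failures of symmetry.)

9

Enumerating: (a,d), (a,f), (b,f), (c,d), (d,b), (e,a), (e,c), (f,c), (f,e).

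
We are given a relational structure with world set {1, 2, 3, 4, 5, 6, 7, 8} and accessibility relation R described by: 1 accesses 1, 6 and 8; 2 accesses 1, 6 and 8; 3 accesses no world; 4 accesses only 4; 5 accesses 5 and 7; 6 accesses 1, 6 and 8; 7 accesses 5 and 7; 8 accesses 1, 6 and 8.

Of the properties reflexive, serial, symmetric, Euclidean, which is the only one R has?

Euclidean

Reflexive: no — 2 is not related to itself.
Serial: no — 3 has no R-successor.
Symmetric: no — 2 R 1 but not 1 R 2.
Euclidean: yes — any two successors of a common world are R-related.
Only Euclidean holds.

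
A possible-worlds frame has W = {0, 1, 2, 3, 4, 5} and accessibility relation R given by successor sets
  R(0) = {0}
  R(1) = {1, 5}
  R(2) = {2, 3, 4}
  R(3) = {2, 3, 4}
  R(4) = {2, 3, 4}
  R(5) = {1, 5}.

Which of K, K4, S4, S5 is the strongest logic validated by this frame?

S5

Transitive (axiom 4): yes — every two-step R-path is closed by a direct edge.
Reflexive (axiom T): yes — every world is R-related to itself.
Euclidean (axiom 5): yes — any two successors of a common world are R-related.
So F validates K, K4, S4, S5. The strongest is S5.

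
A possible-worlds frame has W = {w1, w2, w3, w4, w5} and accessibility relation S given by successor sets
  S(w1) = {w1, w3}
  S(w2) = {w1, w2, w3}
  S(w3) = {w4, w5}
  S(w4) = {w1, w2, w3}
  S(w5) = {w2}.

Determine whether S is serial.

Yes

Serial: yes — every world has a successor (e.g. w1 S w1).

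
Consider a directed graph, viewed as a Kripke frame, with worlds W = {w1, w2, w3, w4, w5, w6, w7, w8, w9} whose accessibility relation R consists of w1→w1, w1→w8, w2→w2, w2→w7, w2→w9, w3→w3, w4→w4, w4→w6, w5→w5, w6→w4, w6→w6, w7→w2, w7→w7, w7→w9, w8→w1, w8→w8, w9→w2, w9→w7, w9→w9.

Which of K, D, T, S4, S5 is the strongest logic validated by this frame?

Serial (axiom D): yes — every world has a successor (e.g. w1 R w1).
Reflexive (axiom T): yes — every world is R-related to itself.
Transitive (axiom 4): yes — every two-step R-path is closed by a direct edge.
Euclidean (axiom 5): yes — any two successors of a common world are R-related.
So F validates K, D, T, S4, S5. The strongest is S5.

S5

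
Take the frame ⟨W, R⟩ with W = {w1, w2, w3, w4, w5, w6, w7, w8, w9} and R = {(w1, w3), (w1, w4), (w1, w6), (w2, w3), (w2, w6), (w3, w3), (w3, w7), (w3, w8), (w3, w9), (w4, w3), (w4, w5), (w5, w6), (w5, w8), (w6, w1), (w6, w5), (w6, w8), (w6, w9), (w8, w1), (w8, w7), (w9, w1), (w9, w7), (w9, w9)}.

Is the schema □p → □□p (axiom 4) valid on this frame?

By correspondence theory, 4 is valid on a frame iff R is transitive.
Transitive: no — w1 R w3 and w3 R w7, but not w1 R w7.

No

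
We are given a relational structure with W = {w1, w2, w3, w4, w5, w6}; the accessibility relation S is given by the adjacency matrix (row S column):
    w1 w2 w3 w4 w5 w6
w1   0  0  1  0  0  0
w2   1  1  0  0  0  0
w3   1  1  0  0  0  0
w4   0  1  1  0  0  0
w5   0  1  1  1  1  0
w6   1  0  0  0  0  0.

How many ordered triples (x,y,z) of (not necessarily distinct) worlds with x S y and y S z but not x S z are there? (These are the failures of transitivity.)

Enumerating: (w1,w3,w1), (w1,w3,w2), (w2,w1,w3), (w3,w1,w3), (w4,w2,w1), (w4,w3,w1), (w5,w2,w1), (w5,w3,w1), (w6,w1,w3).

9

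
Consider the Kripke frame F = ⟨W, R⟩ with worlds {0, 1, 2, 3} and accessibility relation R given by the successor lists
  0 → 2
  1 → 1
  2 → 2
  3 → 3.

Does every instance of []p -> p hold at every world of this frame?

The schema T characterises exactly the reflexive frames.
Reflexive: no — 0 is not related to itself.

No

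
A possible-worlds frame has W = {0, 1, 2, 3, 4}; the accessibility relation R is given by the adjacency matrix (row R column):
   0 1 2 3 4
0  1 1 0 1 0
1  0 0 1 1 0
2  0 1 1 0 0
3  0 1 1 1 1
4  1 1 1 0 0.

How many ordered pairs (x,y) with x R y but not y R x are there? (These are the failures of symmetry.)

Enumerating: (0,1), (0,3), (3,2), (3,4), (4,0), (4,1), (4,2).

7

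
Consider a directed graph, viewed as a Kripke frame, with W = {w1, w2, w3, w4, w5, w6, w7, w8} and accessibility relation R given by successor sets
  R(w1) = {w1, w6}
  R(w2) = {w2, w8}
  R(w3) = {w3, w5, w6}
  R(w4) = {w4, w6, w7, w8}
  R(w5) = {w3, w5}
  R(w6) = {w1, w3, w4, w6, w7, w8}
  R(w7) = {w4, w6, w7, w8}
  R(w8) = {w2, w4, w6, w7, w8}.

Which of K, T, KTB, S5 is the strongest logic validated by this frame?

KTB

Reflexive (axiom T): yes — every world is R-related to itself.
Symmetric (axiom B): yes — every pair in R has its reverse in R.
Euclidean (axiom 5): no — w3 R w5 and w3 R w6, but not w5 R w6.
So F validates K, T, KTB; S5 would additionally require R to be Euclidean. The strongest is KTB.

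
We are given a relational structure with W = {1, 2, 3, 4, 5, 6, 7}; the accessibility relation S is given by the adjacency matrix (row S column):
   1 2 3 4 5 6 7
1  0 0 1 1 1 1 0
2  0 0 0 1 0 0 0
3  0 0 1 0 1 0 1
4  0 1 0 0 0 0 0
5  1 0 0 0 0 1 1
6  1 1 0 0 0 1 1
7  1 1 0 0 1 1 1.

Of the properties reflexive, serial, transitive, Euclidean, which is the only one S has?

serial

Reflexive: no — 1 is not related to itself.
Serial: yes — every world has a successor (e.g. 1 S 3).
Transitive: no — 1 S 3 and 3 S 7, but not 1 S 7.
Euclidean: no — 1 S 3 and 1 S 4, but not 3 S 4.
Only serial holds.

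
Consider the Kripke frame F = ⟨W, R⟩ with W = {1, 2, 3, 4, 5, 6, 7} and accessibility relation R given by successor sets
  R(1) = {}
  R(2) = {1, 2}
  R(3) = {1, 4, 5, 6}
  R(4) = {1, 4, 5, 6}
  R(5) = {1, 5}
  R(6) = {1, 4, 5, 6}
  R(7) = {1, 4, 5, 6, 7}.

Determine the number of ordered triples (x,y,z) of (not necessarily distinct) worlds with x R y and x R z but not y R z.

32

Enumerating: (2,1,1), (2,1,2), (3,1,1), (3,1,4), (3,1,5), (3,1,6), (3,5,4), (3,5,6), (4,1,1), (4,1,4), (4,1,5), (4,1,6), … and 20 more.
Total: 32.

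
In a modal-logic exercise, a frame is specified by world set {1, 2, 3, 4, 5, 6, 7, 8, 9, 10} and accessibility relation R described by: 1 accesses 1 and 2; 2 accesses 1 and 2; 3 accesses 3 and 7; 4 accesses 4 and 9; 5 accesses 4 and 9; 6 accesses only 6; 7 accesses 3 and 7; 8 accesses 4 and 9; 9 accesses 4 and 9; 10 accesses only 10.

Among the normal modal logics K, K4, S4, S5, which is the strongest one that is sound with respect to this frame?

K4

Transitive (axiom 4): yes — every two-step R-path is closed by a direct edge.
Reflexive (axiom T): no — 5 is not related to itself.
Euclidean (axiom 5): yes — any two successors of a common world are R-related.
So F validates K, K4; S4 would additionally require R to be reflexive. The strongest is K4.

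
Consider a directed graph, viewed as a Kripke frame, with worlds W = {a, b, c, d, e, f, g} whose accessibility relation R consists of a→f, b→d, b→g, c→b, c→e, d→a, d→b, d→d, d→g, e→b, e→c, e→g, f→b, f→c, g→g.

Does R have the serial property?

Yes

Serial: yes — every world has a successor (e.g. a R f).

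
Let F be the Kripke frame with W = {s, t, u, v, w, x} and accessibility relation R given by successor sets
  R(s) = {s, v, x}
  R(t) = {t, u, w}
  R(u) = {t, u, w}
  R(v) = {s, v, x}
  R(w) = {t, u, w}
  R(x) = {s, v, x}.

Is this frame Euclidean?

Euclidean: yes — any two successors of a common world are R-related.

Yes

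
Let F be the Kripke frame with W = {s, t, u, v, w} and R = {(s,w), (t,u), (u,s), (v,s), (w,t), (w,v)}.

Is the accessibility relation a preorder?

Reflexive: no — s is not related to itself.
Transitive: no — s R w and w R t, but not s R t.
So R is not a preorder.

No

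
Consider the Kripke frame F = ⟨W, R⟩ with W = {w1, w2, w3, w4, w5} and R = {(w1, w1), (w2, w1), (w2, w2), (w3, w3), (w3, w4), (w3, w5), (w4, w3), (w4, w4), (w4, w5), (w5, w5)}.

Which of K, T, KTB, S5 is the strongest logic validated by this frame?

Reflexive (axiom T): yes — every world is R-related to itself.
Symmetric (axiom B): no — w2 R w1 but not w1 R w2.
Euclidean (axiom 5): no — w3 R w5 and w3 R w4, but not w5 R w4.
So F validates K, T; KTB would additionally require R to be symmetric. The strongest is T.

T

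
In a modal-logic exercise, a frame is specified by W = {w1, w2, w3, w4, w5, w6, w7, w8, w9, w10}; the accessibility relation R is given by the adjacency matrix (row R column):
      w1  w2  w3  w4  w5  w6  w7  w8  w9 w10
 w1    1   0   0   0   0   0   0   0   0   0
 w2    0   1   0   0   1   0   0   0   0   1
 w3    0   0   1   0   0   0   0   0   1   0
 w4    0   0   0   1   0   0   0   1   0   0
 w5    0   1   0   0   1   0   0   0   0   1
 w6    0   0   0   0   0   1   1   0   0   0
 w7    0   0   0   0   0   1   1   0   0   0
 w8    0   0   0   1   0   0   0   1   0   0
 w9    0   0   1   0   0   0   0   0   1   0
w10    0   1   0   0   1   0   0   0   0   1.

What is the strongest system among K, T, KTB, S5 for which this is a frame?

Reflexive (axiom T): yes — every world is R-related to itself.
Symmetric (axiom B): yes — every pair in R has its reverse in R.
Euclidean (axiom 5): yes — any two successors of a common world are R-related.
So F validates K, T, KTB, S5. The strongest is S5.

S5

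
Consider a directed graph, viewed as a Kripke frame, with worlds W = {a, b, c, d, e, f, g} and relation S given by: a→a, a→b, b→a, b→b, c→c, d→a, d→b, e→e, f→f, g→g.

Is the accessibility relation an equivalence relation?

No

Reflexive: no — d is not related to itself.
Symmetric: no — d S a but not a S d.
Transitive: yes — every two-step S-path is closed by a direct edge.
So S is not an equivalence relation.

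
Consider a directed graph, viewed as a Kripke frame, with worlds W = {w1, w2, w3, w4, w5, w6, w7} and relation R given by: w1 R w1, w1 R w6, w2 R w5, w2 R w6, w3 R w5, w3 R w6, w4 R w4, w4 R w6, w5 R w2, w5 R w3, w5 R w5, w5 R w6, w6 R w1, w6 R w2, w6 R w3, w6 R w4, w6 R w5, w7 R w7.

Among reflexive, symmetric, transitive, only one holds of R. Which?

Reflexive: no — w2 is not related to itself.
Symmetric: yes — every pair in R has its reverse in R.
Transitive: no — w1 R w6 and w6 R w2, but not w1 R w2.
Only symmetric holds.

symmetric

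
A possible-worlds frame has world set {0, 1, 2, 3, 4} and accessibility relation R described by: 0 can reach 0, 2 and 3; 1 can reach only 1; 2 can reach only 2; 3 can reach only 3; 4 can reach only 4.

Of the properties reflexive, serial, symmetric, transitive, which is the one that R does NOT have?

Reflexive: yes — every world is R-related to itself.
Serial: yes — every world has a successor (e.g. 0 R 0).
Symmetric: no — 0 R 2 but not 2 R 0.
Transitive: yes — every two-step R-path is closed by a direct edge.
Only symmetric fails.

symmetric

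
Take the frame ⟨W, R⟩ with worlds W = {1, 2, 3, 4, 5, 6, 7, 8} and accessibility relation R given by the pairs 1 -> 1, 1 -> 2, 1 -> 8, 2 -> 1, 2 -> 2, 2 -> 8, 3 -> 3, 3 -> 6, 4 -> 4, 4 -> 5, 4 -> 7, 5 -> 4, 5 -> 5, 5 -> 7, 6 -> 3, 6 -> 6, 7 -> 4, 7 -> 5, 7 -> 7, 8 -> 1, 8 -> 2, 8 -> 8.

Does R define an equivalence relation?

Yes

Reflexive: yes — every world is R-related to itself.
Symmetric: yes — every pair in R has its reverse in R.
Transitive: yes — every two-step R-path is closed by a direct edge.
So R is an equivalence relation.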